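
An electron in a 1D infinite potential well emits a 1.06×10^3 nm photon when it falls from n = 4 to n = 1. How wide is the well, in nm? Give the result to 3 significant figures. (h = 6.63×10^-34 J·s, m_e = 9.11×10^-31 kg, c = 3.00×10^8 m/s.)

The photon carries ΔE = hc/λ = 6.63×10^-34·3.00×10^8/1.06×10^-6 m = 1.876×10^-19 J.
Since ΔE = (4² − 1²)E_1, E_1 = 1.251×10^-20 J, and L = h/√(8m_eE_1) = 2.20×10^-9 m = 2.20 nm.

L = 2.20 nm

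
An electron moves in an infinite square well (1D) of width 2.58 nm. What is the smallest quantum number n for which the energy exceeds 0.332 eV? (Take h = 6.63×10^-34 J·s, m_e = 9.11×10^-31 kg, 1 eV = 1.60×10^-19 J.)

n = 3

E_1 = h²/(8m_eL²) = 9.061×10^-21 J = 0.05663 eV.
Need n² > 0.332/0.05663 = 5.863, i.e. n > 2.421.
The smallest integer satisfying this is n = 3.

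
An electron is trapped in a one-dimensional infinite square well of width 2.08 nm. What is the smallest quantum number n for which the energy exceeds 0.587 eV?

n = 3

E_1 = h²/(8m_eL²) = 1.393×10^-20 J = 0.08695 eV.
Need n² > 0.587/0.08695 = 6.751, i.e. n > 2.598.
The smallest integer satisfying this is n = 3.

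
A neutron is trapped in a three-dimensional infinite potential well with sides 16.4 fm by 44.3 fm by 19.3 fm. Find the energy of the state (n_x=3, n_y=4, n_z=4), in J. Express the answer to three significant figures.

E = 2.77×10^-12 J

For a 3D rectangular well E = (h²/8m_n)·Σ n_i²/L_i² = (6.626×10^-34)²/(8·1.675×10^-27) · [3²/(16.4 fm)² + 4²/(44.3 fm)² + 4²/(19.3 fm)²].
Evaluating gives E = 2.77×10^-12 J.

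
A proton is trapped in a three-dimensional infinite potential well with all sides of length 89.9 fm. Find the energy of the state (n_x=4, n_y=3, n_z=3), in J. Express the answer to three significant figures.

For a 3D rectangular well E = (h²/8m_p)·Σ n_i²/L_i² = (6.626×10^-34)²/(8·1.673×10^-27) · [4²/(89.9 fm)² + 3²/(89.9 fm)² + 3²/(89.9 fm)²].
Evaluating gives E = 1.38×10^-13 J.

E = 1.38×10^-13 J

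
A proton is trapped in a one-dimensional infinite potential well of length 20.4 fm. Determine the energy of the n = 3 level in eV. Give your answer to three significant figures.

For an infinite well E_n = n²h²/(8m_pL²), so E_1 = h²/(8m_pL²) = (6.626×10^-34)²/(8·1.673×10^-27·(2.04×10^-14 m)²) = 7.882×10^-14 J.
Then E_3 = 3²·E_1 = 9·7.882×10^-14 J = 7.094×10^-13 J.
Converting, E_3 = 7.094×10^-13 J / (1.602×10^-19 J/eV) = 4.43×10^6 eV.

E_3 = 4.43×10^6 eV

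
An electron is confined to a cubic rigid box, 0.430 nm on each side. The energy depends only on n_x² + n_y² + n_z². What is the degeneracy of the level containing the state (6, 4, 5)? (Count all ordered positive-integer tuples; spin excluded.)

degeneracy = 12

The level has n_x² + n_y² + n_z² = 77. The ordered positive-integer solutions are (2, 3, 8), (2, 8, 3), (3, 2, 8), (3, 8, 2), (4, 5, 6), (4, 6, 5), (5, 4, 6), (5, 6, 4), (6, 4, 5), (6, 5, 4), (8, 2, 3), (8, 3, 2).
That gives 12 states.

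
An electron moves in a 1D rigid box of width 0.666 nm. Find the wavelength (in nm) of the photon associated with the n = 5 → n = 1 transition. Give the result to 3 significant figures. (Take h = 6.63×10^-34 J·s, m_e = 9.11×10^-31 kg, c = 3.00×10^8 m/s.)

E_1 = h²/(8m_eL²) = 1.360×10^-19 J, so ΔE = (5² − 1²)E_1 = 3.264×10^-18 J.
λ = hc/ΔE = (6.63×10^-34·3.00×10^8)/3.264×10^-18 = 6.09×10^-8 m = 60.9 nm.

λ = 60.9 nm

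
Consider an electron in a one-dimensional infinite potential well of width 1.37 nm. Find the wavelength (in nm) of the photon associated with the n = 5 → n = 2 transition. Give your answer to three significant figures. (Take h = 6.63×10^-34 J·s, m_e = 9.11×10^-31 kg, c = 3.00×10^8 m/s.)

λ = 295 nm

E_1 = h²/(8m_eL²) = 3.213×10^-20 J, so ΔE = (5² − 2²)E_1 = 6.747×10^-19 J.
λ = hc/ΔE = (6.63×10^-34·3.00×10^8)/6.747×10^-19 = 2.95×10^-7 m = 295 nm.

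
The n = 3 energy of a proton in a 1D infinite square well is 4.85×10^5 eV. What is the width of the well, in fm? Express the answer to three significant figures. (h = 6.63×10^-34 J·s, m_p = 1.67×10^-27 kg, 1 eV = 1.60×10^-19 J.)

From E_n = n²h²/(8m_pL²), L = n·h/√(8m_pE_n).
E_3 = 4.85×10^5 eV = 7.760×10^-14 J, so L = 3·6.63×10^-34/√(8·1.67×10^-27·7.760×10^-14) = 6.18×10^-14 m = 61.8 fm.

L = 61.8 fm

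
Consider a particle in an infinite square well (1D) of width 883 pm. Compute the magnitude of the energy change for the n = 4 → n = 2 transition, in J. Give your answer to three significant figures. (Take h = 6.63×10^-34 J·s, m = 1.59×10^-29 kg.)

E_1 = h²/(8mL²) = 4.432×10^-21 J.
|ΔE| = |4² − 2²|·E_1 = 12·4.432×10^-21 J = 5.32×10^-20 J.

|ΔE| = 5.32×10^-20 J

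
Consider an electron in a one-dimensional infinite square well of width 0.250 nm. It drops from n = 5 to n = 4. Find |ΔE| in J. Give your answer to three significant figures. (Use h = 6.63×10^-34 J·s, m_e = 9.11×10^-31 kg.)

E_1 = h²/(8m_eL²) = 9.650×10^-19 J.
|ΔE| = |5² − 4²|·E_1 = 9·9.650×10^-19 J = 8.69×10^-18 J.

|ΔE| = 8.69×10^-18 J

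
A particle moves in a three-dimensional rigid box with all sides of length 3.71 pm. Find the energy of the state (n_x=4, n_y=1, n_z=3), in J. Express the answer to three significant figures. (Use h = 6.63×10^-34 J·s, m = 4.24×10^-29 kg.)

E = 2.45×10^-15 J

For a 3D rectangular well E = (h²/8m)·Σ n_i²/L_i² = (6.63×10^-34)²/(8·4.24×10^-29) · [4²/(3.71 pm)² + 1²/(3.71 pm)² + 3²/(3.71 pm)²].
Evaluating gives E = 2.45×10^-15 J.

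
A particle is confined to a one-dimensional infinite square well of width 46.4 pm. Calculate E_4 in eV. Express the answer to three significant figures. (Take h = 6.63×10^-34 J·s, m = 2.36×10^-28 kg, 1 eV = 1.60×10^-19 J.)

E_4 = 10.8 eV

For an infinite well E_n = n²h²/(8mL²), so E_1 = h²/(8mL²) = (6.63×10^-34)²/(8·2.36×10^-28·(4.64×10^-11 m)²) = 1.081×10^-19 J.
Then E_4 = 4²·E_1 = 16·1.081×10^-19 J = 1.730×10^-18 J.
Converting, E_4 = 1.730×10^-18 J / (1.60×10^-19 J/eV) = 10.8 eV.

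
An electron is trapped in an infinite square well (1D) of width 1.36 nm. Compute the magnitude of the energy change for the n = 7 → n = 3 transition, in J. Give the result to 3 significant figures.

|ΔE| = 1.30×10^-18 J

E_1 = h²/(8m_eL²) = 3.257×10^-20 J.
|ΔE| = |7² − 3²|·E_1 = 40·3.257×10^-20 J = 1.30×10^-18 J.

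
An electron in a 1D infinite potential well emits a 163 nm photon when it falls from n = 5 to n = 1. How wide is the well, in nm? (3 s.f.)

The photon carries ΔE = hc/λ = 6.626×10^-34·2.998×10^8/1.63×10^-7 m = 1.219×10^-18 J.
Since ΔE = (5² − 1²)E_1, E_1 = 5.079×10^-20 J, and L = h/√(8m_eE_1) = 1.09×10^-9 m = 1.09 nm.

L = 1.09 nm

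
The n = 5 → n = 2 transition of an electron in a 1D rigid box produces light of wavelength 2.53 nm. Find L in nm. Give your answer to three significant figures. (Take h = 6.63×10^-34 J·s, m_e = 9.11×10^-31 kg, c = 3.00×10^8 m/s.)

The photon carries ΔE = hc/λ = 6.63×10^-34·3.00×10^8/2.53×10^-9 m = 7.862×10^-17 J.
Since ΔE = (5² − 2²)E_1, E_1 = 3.744×10^-18 J, and L = h/√(8m_eE_1) = 1.27×10^-10 m = 0.127 nm.

L = 0.127 nm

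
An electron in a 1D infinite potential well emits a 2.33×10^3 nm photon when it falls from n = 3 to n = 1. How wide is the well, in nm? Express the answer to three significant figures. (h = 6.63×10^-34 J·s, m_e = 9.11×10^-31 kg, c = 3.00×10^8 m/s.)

The photon carries ΔE = hc/λ = 6.63×10^-34·3.00×10^8/2.33×10^-6 m = 8.536×10^-20 J.
Since ΔE = (3² − 1²)E_1, E_1 = 1.067×10^-20 J, and L = h/√(8m_eE_1) = 2.38×10^-9 m = 2.38 nm.

L = 2.38 nm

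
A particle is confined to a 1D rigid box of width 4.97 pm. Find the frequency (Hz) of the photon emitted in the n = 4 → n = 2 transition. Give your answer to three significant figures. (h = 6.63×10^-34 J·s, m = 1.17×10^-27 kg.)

E_1 = h²/(8mL²) = 1.901×10^-18 J and ΔE = (4² − 2²)E_1 = 2.281×10^-17 J.
f = ΔE/h = 2.281×10^-17/6.63×10^-34 = 3.44×10^16 Hz.

f = 3.44×10^16 Hz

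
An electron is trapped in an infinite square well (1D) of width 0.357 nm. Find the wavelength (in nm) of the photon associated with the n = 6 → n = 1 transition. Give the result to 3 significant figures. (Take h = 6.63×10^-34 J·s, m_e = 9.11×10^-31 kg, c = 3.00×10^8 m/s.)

λ = 12.0 nm

E_1 = h²/(8m_eL²) = 4.732×10^-19 J, so ΔE = (6² − 1²)E_1 = 1.656×10^-17 J.
λ = hc/ΔE = (6.63×10^-34·3.00×10^8)/1.656×10^-17 = 1.20×10^-8 m = 12.0 nm.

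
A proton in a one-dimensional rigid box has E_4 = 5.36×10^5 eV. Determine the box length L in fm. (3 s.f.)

From E_n = n²h²/(8m_pL²), L = n·h/√(8m_pE_n).
E_4 = 5.36×10^5 eV = 8.587×10^-14 J, so L = 4·6.626×10^-34/√(8·1.673×10^-27·8.587×10^-14) = 7.82×10^-14 m = 78.2 fm.

L = 78.2 fm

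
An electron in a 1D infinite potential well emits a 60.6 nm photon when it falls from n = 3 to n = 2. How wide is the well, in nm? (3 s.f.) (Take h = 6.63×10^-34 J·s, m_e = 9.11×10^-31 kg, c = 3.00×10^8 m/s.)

L = 0.303 nm

The photon carries ΔE = hc/λ = 6.63×10^-34·3.00×10^8/6.06×10^-8 m = 3.282×10^-18 J.
Since ΔE = (3² − 2²)E_1, E_1 = 6.564×10^-19 J, and L = h/√(8m_eE_1) = 3.03×10^-10 m = 0.303 nm.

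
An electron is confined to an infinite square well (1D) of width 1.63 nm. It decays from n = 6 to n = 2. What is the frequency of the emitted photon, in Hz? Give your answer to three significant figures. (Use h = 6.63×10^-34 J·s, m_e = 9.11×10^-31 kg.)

E_1 = h²/(8m_eL²) = 2.270×10^-20 J and ΔE = (6² − 2²)E_1 = 7.264×10^-19 J.
f = ΔE/h = 7.264×10^-19/6.63×10^-34 = 1.10×10^15 Hz.

f = 1.10×10^15 Hz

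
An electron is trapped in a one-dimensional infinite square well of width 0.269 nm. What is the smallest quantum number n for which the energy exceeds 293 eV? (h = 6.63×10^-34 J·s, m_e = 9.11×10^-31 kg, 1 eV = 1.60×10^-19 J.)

n = 8

E_1 = h²/(8m_eL²) = 8.335×10^-19 J = 5.209 eV.
Need n² > 293/5.209 = 56.25, i.e. n > 7.500.
The smallest integer satisfying this is n = 8.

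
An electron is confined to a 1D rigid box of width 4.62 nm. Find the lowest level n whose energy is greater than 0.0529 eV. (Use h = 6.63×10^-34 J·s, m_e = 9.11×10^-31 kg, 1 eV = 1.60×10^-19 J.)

E_1 = h²/(8m_eL²) = 2.826×10^-21 J = 0.01766 eV.
Need n² > 0.0529/0.01766 = 2.995, i.e. n > 1.731.
The smallest integer satisfying this is n = 2.

n = 2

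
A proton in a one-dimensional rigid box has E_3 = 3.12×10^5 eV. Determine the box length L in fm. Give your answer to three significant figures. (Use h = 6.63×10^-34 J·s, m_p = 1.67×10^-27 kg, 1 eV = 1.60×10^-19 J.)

L = 77.0 fm

From E_n = n²h²/(8m_pL²), L = n·h/√(8m_pE_n).
E_3 = 3.12×10^5 eV = 4.992×10^-14 J, so L = 3·6.63×10^-34/√(8·1.67×10^-27·4.992×10^-14) = 7.70×10^-14 m = 77.0 fm.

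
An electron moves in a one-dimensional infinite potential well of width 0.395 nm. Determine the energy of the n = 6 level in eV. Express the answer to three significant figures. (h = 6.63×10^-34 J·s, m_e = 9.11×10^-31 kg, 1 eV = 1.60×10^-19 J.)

For an infinite well E_n = n²h²/(8m_eL²), so E_1 = h²/(8m_eL²) = (6.63×10^-34)²/(8·9.11×10^-31·(3.95×10^-10 m)²) = 3.866×10^-19 J.
Then E_6 = 6²·E_1 = 36·3.866×10^-19 J = 1.392×10^-17 J.
Converting, E_6 = 1.392×10^-17 J / (1.60×10^-19 J/eV) = 87.0 eV.

E_6 = 87.0 eV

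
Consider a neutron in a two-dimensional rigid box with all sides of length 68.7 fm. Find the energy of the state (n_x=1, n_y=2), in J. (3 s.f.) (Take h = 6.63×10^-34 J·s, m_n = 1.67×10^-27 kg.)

E = 3.49×10^-14 J

For a 2D rectangular well E = (h²/8m_n)·Σ n_i²/L_i² = (6.63×10^-34)²/(8·1.67×10^-27) · [1²/(68.7 fm)² + 2²/(68.7 fm)²].
Evaluating gives E = 3.49×10^-14 J.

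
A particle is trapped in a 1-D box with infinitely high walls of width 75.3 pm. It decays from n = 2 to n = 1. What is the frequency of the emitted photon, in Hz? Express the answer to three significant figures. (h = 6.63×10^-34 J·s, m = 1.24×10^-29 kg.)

E_1 = h²/(8mL²) = 7.815×10^-19 J and ΔE = (2² − 1²)E_1 = 2.345×10^-18 J.
f = ΔE/h = 2.345×10^-18/6.63×10^-34 = 3.54×10^15 Hz.

f = 3.54×10^15 Hz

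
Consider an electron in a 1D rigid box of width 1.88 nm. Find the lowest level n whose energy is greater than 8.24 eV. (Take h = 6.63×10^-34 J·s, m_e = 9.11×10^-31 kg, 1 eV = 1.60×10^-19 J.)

E_1 = h²/(8m_eL²) = 1.706×10^-20 J = 0.1066 eV.
Need n² > 8.24/0.1066 = 77.30, i.e. n > 8.792.
The smallest integer satisfying this is n = 9.

n = 9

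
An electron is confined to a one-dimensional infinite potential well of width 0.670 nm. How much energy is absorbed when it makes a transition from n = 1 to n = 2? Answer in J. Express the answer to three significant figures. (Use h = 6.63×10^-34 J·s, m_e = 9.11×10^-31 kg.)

E_1 = h²/(8m_eL²) = 1.344×10^-19 J.
|ΔE| = |1² − 2²|·E_1 = 3·1.344×10^-19 J = 4.03×10^-19 J.

|ΔE| = 4.03×10^-19 J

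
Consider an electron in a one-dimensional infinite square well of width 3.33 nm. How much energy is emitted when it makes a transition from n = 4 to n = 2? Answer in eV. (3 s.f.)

E_1 = h²/(8m_eL²) = 5.433×10^-21 J.
|ΔE| = |4² − 2²|·E_1 = 12·5.433×10^-21 J = 6.520×10^-20 J = 0.407 eV.

|ΔE| = 0.407 eV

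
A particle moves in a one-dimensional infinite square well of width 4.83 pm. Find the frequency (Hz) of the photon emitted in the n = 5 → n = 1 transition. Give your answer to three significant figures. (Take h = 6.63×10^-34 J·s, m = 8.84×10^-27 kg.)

f = 9.64×10^15 Hz

E_1 = h²/(8mL²) = 2.664×10^-19 J and ΔE = (5² − 1²)E_1 = 6.394×10^-18 J.
f = ΔE/h = 6.394×10^-18/6.63×10^-34 = 9.64×10^15 Hz.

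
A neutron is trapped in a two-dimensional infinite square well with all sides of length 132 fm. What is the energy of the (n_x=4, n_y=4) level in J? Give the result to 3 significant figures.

E = 6.02×10^-14 J

For a 2D rectangular well E = (h²/8m_n)·Σ n_i²/L_i² = (6.626×10^-34)²/(8·1.675×10^-27) · [4²/(132 fm)² + 4²/(132 fm)²].
Evaluating gives E = 6.02×10^-14 J.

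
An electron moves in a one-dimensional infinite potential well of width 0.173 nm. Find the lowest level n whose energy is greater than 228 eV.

E_1 = h²/(8m_eL²) = 2.013×10^-18 J = 12.57 eV.
Need n² > 228/12.57 = 18.14, i.e. n > 4.259.
The smallest integer satisfying this is n = 5.

n = 5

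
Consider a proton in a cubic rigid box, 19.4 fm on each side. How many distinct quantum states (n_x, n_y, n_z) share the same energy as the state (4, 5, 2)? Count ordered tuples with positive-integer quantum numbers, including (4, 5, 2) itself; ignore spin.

degeneracy = 6

The level has n_x² + n_y² + n_z² = 45. The ordered positive-integer solutions are (2, 4, 5), (2, 5, 4), (4, 2, 5), (4, 5, 2), (5, 2, 4), (5, 4, 2).
That gives 6 states.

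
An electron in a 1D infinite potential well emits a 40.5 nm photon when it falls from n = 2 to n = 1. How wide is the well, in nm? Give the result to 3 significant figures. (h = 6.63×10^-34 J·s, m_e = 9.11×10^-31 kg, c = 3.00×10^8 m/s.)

L = 0.192 nm

The photon carries ΔE = hc/λ = 6.63×10^-34·3.00×10^8/4.05×10^-8 m = 4.911×10^-18 J.
Since ΔE = (2² − 1²)E_1, E_1 = 1.637×10^-18 J, and L = h/√(8m_eE_1) = 1.92×10^-10 m = 0.192 nm.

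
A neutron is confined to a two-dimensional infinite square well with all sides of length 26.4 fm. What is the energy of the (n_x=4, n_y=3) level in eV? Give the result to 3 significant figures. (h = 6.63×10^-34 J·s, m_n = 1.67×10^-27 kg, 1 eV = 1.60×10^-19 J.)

E = 7.38×10^6 eV

For a 2D rectangular well E = (h²/8m_n)·Σ n_i²/L_i² = (6.63×10^-34)²/(8·1.67×10^-27) · [4²/(26.4 fm)² + 3²/(26.4 fm)²].
Evaluating gives E = 1.180×10^-12 J = 7.38×10^6 eV.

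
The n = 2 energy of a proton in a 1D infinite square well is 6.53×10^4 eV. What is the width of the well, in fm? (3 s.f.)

L = 112 fm

From E_n = n²h²/(8m_pL²), L = n·h/√(8m_pE_n).
E_2 = 6.53×10^4 eV = 1.046×10^-14 J, so L = 2·6.626×10^-34/√(8·1.673×10^-27·1.046×10^-14) = 1.12×10^-13 m = 112 fm.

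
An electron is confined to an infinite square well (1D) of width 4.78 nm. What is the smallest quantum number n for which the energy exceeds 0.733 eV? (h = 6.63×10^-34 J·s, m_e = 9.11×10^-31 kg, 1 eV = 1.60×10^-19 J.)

E_1 = h²/(8m_eL²) = 2.640×10^-21 J = 0.01650 eV.
Need n² > 0.733/0.01650 = 44.42, i.e. n > 6.665.
The smallest integer satisfying this is n = 7.

n = 7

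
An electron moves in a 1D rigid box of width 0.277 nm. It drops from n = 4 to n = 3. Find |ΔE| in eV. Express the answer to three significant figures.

E_1 = h²/(8m_eL²) = 7.852×10^-19 J.
|ΔE| = |4² − 3²|·E_1 = 7·7.852×10^-19 J = 5.496×10^-18 J = 34.3 eV.

|ΔE| = 34.3 eV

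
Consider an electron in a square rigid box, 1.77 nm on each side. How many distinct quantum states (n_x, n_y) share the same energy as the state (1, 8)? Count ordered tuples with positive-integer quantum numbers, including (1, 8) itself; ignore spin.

The level has n_x² + n_y² = 65. The ordered positive-integer solutions are (1, 8), (4, 7), (7, 4), (8, 1).
That gives 4 states.

degeneracy = 4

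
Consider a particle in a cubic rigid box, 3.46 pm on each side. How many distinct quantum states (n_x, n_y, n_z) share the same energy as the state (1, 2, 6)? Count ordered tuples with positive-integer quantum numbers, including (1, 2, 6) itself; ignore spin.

The level has n_x² + n_y² + n_z² = 41. The ordered positive-integer solutions are (1, 2, 6), (1, 6, 2), (2, 1, 6), (2, 6, 1), (3, 4, 4), (4, 3, 4), (4, 4, 3), (6, 1, 2), (6, 2, 1).
That gives 9 states.

degeneracy = 9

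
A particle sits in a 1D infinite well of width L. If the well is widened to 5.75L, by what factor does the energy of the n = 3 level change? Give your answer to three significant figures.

0.0302

E_n ∝ 1/L², so the energy scales by 1/5.75² = 0.0302.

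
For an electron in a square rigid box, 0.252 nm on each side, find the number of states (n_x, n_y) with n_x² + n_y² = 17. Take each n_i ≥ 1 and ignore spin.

The level has n_x² + n_y² = 17. The ordered positive-integer solutions are (1, 4), (4, 1).
That gives 2 states.

degeneracy = 2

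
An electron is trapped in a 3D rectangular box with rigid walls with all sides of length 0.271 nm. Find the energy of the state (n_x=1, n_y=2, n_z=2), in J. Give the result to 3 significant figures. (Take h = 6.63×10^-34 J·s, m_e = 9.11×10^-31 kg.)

For a 3D rectangular well E = (h²/8m_e)·Σ n_i²/L_i² = (6.63×10^-34)²/(8·9.11×10^-31) · [1²/(0.271 nm)² + 2²/(0.271 nm)² + 2²/(0.271 nm)²].
Evaluating gives E = 7.39×10^-18 J.

E = 7.39×10^-18 J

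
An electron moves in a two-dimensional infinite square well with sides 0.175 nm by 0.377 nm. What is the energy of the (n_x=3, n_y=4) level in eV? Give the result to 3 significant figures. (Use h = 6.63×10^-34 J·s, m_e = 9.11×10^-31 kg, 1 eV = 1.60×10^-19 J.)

For a 2D rectangular well E = (h²/8m_e)·Σ n_i²/L_i² = (6.63×10^-34)²/(8·9.11×10^-31) · [3²/(0.175 nm)² + 4²/(0.377 nm)²].
Evaluating gives E = 2.451×10^-17 J = 153 eV.

E = 153 eV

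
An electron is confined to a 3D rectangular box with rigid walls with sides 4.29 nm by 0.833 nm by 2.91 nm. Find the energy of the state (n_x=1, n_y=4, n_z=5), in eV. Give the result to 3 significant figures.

E = 9.80 eV

For a 3D rectangular well E = (h²/8m_e)·Σ n_i²/L_i² = (6.626×10^-34)²/(8·9.109×10^-31) · [1²/(4.29 nm)² + 4²/(0.833 nm)² + 5²/(2.91 nm)²].
Evaluating gives E = 1.570×10^-18 J = 9.80 eV.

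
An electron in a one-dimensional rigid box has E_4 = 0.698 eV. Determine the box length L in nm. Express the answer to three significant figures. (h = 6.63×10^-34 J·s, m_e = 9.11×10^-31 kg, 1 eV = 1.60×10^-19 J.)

From E_n = n²h²/(8m_eL²), L = n·h/√(8m_eE_n).
E_4 = 0.698 eV = 1.117×10^-19 J, so L = 4·6.63×10^-34/√(8·9.11×10^-31·1.117×10^-19) = 2.94×10^-9 m = 2.94 nm.

L = 2.94 nm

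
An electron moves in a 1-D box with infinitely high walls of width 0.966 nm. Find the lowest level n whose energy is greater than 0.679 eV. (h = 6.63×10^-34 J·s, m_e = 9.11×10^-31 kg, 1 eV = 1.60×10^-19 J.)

n = 2

E_1 = h²/(8m_eL²) = 6.463×10^-20 J = 0.4039 eV.
Need n² > 0.679/0.4039 = 1.681, i.e. n > 1.297.
The smallest integer satisfying this is n = 2.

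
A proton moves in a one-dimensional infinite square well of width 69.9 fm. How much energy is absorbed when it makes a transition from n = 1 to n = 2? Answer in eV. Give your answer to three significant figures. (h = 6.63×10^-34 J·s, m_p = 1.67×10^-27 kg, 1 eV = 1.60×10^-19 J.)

|ΔE| = 1.26×10^5 eV

E_1 = h²/(8m_pL²) = 6.734×10^-15 J.
|ΔE| = |1² − 2²|·E_1 = 3·6.734×10^-15 J = 2.020×10^-14 J = 1.26×10^5 eV.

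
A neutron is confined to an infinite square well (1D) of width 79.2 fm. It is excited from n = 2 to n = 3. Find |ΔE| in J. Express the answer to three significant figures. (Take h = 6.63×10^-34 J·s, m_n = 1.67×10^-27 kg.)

|ΔE| = 2.62×10^-14 J

E_1 = h²/(8m_nL²) = 5.245×10^-15 J.
|ΔE| = |2² − 3²|·E_1 = 5·5.245×10^-15 J = 2.62×10^-14 J.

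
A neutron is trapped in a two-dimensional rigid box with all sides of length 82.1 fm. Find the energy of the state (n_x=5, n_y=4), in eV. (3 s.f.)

For a 2D rectangular well E = (h²/8m_n)·Σ n_i²/L_i² = (6.626×10^-34)²/(8·1.675×10^-27) · [5²/(82.1 fm)² + 4²/(82.1 fm)²].
Evaluating gives E = 1.993×10^-13 J = 1.24×10^6 eV.

E = 1.24×10^6 eV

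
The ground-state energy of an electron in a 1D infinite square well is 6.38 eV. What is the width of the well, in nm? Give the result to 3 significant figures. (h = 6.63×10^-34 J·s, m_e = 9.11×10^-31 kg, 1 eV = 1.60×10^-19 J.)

From E_n = n²h²/(8m_eL²), L = n·h/√(8m_eE_n).
E_1 = 6.38 eV = 1.021×10^-18 J, so L = 1·6.63×10^-34/√(8·9.11×10^-31·1.021×10^-18) = 2.43×10^-10 m = 0.243 nm.

L = 0.243 nm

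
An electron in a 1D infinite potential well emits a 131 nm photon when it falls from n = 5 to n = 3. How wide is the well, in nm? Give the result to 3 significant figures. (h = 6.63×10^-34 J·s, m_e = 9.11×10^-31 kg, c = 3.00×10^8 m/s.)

The photon carries ΔE = hc/λ = 6.63×10^-34·3.00×10^8/1.31×10^-7 m = 1.518×10^-18 J.
Since ΔE = (5² − 3²)E_1, E_1 = 9.487×10^-20 J, and L = h/√(8m_eE_1) = 7.97×10^-10 m = 0.797 nm.

L = 0.797 nm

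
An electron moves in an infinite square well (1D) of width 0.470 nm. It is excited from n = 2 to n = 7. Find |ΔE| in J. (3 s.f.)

|ΔE| = 1.23×10^-17 J

E_1 = h²/(8m_eL²) = 2.727×10^-19 J.
|ΔE| = |2² − 7²|·E_1 = 45·2.727×10^-19 J = 1.23×10^-17 J.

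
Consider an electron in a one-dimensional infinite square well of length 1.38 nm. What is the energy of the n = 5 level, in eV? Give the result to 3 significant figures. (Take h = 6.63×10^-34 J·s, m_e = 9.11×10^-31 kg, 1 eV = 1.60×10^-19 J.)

E_5 = 4.95 eV

For an infinite well E_n = n²h²/(8m_eL²), so E_1 = h²/(8m_eL²) = (6.63×10^-34)²/(8·9.11×10^-31·(1.38×10^-9 m)²) = 3.167×10^-20 J.
Then E_5 = 5²·E_1 = 25·3.167×10^-20 J = 7.918×10^-19 J.
Converting, E_5 = 7.918×10^-19 J / (1.60×10^-19 J/eV) = 4.95 eV.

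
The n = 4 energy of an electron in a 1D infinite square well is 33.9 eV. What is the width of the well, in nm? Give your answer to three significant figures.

From E_n = n²h²/(8m_eL²), L = n·h/√(8m_eE_n).
E_4 = 33.9 eV = 5.431×10^-18 J, so L = 4·6.626×10^-34/√(8·9.109×10^-31·5.431×10^-18) = 4.21×10^-10 m = 0.421 nm.

L = 0.421 nm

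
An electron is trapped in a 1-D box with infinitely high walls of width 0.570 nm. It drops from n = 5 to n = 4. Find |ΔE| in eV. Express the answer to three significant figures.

E_1 = h²/(8m_eL²) = 1.854×10^-19 J.
|ΔE| = |5² − 4²|·E_1 = 9·1.854×10^-19 J = 1.669×10^-18 J = 10.4 eV.

|ΔE| = 10.4 eV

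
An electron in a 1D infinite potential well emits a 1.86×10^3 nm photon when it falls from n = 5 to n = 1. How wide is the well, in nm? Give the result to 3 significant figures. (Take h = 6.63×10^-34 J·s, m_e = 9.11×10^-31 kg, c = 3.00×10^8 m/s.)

L = 3.68 nm

The photon carries ΔE = hc/λ = 6.63×10^-34·3.00×10^8/1.86×10^-6 m = 1.069×10^-19 J.
Since ΔE = (5² − 1²)E_1, E_1 = 4.454×10^-21 J, and L = h/√(8m_eE_1) = 3.68×10^-9 m = 3.68 nm.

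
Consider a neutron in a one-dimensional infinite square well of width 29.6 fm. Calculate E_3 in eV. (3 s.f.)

E_3 = 2.10×10^6 eV

For an infinite well E_n = n²h²/(8m_nL²), so E_1 = h²/(8m_nL²) = (6.626×10^-34)²/(8·1.675×10^-27·(2.96×10^-14 m)²) = 3.740×10^-14 J.
Then E_3 = 3²·E_1 = 9·3.740×10^-14 J = 3.366×10^-13 J.
Converting, E_3 = 3.366×10^-13 J / (1.602×10^-19 J/eV) = 2.10×10^6 eV.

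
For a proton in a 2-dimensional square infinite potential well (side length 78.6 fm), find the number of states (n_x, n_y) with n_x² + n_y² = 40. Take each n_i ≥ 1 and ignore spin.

degeneracy = 2

The level has n_x² + n_y² = 40. The ordered positive-integer solutions are (2, 6), (6, 2).
That gives 2 states.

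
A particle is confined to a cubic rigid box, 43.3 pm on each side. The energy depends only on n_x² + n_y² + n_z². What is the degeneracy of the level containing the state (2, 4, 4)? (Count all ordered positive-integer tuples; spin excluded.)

The level has n_x² + n_y² + n_z² = 36. The ordered positive-integer solutions are (2, 4, 4), (4, 2, 4), (4, 4, 2).
That gives 3 states.

degeneracy = 3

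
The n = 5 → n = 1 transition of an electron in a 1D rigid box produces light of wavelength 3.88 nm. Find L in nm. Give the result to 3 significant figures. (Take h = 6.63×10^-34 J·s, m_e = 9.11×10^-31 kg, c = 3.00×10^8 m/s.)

L = 0.168 nm

The photon carries ΔE = hc/λ = 6.63×10^-34·3.00×10^8/3.88×10^-9 m = 5.126×10^-17 J.
Since ΔE = (5² − 1²)E_1, E_1 = 2.136×10^-18 J, and L = h/√(8m_eE_1) = 1.68×10^-10 m = 0.168 nm.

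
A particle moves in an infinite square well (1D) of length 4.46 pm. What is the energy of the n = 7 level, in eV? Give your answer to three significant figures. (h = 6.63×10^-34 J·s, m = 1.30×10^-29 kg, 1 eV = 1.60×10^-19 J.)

E_7 = 6.51×10^4 eV

For an infinite well E_n = n²h²/(8mL²), so E_1 = h²/(8mL²) = (6.63×10^-34)²/(8·1.30×10^-29·(4.46×10^-12 m)²) = 2.125×10^-16 J.
Then E_7 = 7²·E_1 = 49·2.125×10^-16 J = 1.041×10^-14 J.
Converting, E_7 = 1.041×10^-14 J / (1.60×10^-19 J/eV) = 6.51×10^4 eV.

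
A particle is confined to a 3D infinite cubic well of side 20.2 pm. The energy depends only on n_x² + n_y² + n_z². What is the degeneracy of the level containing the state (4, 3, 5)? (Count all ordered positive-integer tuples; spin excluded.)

degeneracy = 6

The level has n_x² + n_y² + n_z² = 50. The ordered positive-integer solutions are (3, 4, 5), (3, 5, 4), (4, 3, 5), (4, 5, 3), (5, 3, 4), (5, 4, 3).
That gives 6 states.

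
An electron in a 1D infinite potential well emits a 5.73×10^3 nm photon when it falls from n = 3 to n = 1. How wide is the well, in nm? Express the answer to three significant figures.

L = 3.73 nm

The photon carries ΔE = hc/λ = 6.626×10^-34·2.998×10^8/5.73×10^-6 m = 3.467×10^-20 J.
Since ΔE = (3² − 1²)E_1, E_1 = 4.334×10^-21 J, and L = h/√(8m_eE_1) = 3.73×10^-9 m = 3.73 nm.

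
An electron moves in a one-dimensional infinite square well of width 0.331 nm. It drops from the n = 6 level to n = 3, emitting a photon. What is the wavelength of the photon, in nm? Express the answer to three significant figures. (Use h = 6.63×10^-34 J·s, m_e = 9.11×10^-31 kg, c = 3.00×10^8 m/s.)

E_1 = h²/(8m_eL²) = 5.505×10^-19 J, so ΔE = (6² − 3²)E_1 = 1.486×10^-17 J.
λ = hc/ΔE = (6.63×10^-34·3.00×10^8)/1.486×10^-17 = 1.34×10^-8 m = 13.4 nm.

λ = 13.4 nm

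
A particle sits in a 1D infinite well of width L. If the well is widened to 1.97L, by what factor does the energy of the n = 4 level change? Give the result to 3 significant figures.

E_n ∝ 1/L², so the energy scales by 1/1.97² = 0.258.

0.258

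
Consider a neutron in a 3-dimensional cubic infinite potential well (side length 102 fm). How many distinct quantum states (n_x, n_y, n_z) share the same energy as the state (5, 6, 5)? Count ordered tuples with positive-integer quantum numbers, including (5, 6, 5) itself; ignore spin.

The level has n_x² + n_y² + n_z² = 86. The ordered positive-integer solutions are (1, 2, 9), (1, 6, 7), (1, 7, 6), (1, 9, 2), (2, 1, 9), (2, 9, 1), (5, 5, 6), (5, 6, 5), (6, 1, 7), (6, 5, 5), (6, 7, 1), (7, 1, 6), (7, 6, 1), (9, 1, 2), (9, 2, 1).
That gives 15 states.

degeneracy = 15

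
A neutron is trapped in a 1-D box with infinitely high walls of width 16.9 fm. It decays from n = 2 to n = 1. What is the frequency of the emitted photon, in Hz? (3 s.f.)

E_1 = h²/(8m_nL²) = 1.147×10^-13 J and ΔE = (2² − 1²)E_1 = 3.441×10^-13 J.
f = ΔE/h = 3.441×10^-13/6.626×10^-34 = 5.19×10^20 Hz.

f = 5.19×10^20 Hz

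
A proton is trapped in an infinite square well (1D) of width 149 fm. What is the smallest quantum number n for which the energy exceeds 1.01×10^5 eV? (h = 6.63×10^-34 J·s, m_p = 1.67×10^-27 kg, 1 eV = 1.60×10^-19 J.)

E_1 = h²/(8m_pL²) = 1.482×10^-15 J = 9262 eV.
Need n² > 1.01×10^5/9262 = 10.90, i.e. n > 3.302.
The smallest integer satisfying this is n = 4.

n = 4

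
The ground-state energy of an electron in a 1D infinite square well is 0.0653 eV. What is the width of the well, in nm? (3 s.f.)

L = 2.40 nm

From E_n = n²h²/(8m_eL²), L = n·h/√(8m_eE_n).
E_1 = 0.0653 eV = 1.046×10^-20 J, so L = 1·6.626×10^-34/√(8·9.109×10^-31·1.046×10^-20) = 2.40×10^-9 m = 2.40 nm.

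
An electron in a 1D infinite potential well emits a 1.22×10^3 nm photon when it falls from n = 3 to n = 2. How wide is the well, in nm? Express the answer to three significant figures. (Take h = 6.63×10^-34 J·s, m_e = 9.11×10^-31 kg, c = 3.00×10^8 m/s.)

L = 1.36 nm

The photon carries ΔE = hc/λ = 6.63×10^-34·3.00×10^8/1.22×10^-6 m = 1.630×10^-19 J.
Since ΔE = (3² − 2²)E_1, E_1 = 3.260×10^-20 J, and L = h/√(8m_eE_1) = 1.36×10^-9 m = 1.36 nm.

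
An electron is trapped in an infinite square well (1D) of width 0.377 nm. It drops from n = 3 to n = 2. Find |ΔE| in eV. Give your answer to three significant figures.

E_1 = h²/(8m_eL²) = 4.239×10^-19 J.
|ΔE| = |3² − 2²|·E_1 = 5·4.239×10^-19 J = 2.120×10^-18 J = 13.2 eV.

|ΔE| = 13.2 eV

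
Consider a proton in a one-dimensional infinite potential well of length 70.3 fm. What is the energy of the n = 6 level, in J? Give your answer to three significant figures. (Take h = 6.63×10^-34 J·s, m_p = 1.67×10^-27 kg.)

E_6 = 2.40×10^-13 J

For an infinite well E_n = n²h²/(8m_pL²), so E_1 = h²/(8m_pL²) = (6.63×10^-34)²/(8·1.67×10^-27·(7.03×10^-14 m)²) = 6.657×10^-15 J.
Then E_6 = 6²·E_1 = 36·6.657×10^-15 J = 2.40×10^-13 J.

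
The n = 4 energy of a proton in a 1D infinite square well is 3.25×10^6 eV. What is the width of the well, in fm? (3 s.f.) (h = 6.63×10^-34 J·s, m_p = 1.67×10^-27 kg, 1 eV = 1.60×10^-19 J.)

L = 31.8 fm

From E_n = n²h²/(8m_pL²), L = n·h/√(8m_pE_n).
E_4 = 3.25×10^6 eV = 5.200×10^-13 J, so L = 4·6.63×10^-34/√(8·1.67×10^-27·5.200×10^-13) = 3.18×10^-14 m = 31.8 fm.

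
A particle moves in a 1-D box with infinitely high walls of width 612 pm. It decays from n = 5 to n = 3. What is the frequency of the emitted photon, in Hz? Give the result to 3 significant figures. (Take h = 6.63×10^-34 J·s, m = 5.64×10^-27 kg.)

f = 6.28×10^11 Hz

E_1 = h²/(8mL²) = 2.601×10^-23 J and ΔE = (5² − 3²)E_1 = 4.162×10^-22 J.
f = ΔE/h = 4.162×10^-22/6.63×10^-34 = 6.28×10^11 Hz.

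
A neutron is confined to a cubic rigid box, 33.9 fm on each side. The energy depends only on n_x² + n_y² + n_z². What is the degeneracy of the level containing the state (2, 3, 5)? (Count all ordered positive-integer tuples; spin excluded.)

The level has n_x² + n_y² + n_z² = 38. The ordered positive-integer solutions are (1, 1, 6), (1, 6, 1), (2, 3, 5), (2, 5, 3), (3, 2, 5), (3, 5, 2), (5, 2, 3), (5, 3, 2), (6, 1, 1).
That gives 9 states.

degeneracy = 9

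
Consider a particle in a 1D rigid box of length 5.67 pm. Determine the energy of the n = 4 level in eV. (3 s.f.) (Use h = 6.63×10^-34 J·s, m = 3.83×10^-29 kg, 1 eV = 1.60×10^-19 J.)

For an infinite well E_n = n²h²/(8mL²), so E_1 = h²/(8mL²) = (6.63×10^-34)²/(8·3.83×10^-29·(5.67×10^-12 m)²) = 4.462×10^-17 J.
Then E_4 = 4²·E_1 = 16·4.462×10^-17 J = 7.139×10^-16 J.
Converting, E_4 = 7.139×10^-16 J / (1.60×10^-19 J/eV) = 4.46×10^3 eV.

E_4 = 4.46×10^3 eV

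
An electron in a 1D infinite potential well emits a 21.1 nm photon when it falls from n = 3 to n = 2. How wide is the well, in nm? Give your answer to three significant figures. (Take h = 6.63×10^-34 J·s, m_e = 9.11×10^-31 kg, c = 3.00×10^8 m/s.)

The photon carries ΔE = hc/λ = 6.63×10^-34·3.00×10^8/2.11×10^-8 m = 9.427×10^-18 J.
Since ΔE = (3² − 2²)E_1, E_1 = 1.885×10^-18 J, and L = h/√(8m_eE_1) = 1.79×10^-10 m = 0.179 nm.

L = 0.179 nm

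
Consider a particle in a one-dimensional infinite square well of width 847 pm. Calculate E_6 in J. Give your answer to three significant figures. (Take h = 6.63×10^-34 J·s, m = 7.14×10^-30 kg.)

E_6 = 3.86×10^-19 J

For an infinite well E_n = n²h²/(8mL²), so E_1 = h²/(8mL²) = (6.63×10^-34)²/(8·7.14×10^-30·(8.47×10^-10 m)²) = 1.073×10^-20 J.
Then E_6 = 6²·E_1 = 36·1.073×10^-20 J = 3.86×10^-19 J.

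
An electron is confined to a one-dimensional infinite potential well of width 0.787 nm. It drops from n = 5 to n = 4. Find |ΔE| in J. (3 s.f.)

E_1 = h²/(8m_eL²) = 9.727×10^-20 J.
|ΔE| = |5² − 4²|·E_1 = 9·9.727×10^-20 J = 8.75×10^-19 J.

|ΔE| = 8.75×10^-19 J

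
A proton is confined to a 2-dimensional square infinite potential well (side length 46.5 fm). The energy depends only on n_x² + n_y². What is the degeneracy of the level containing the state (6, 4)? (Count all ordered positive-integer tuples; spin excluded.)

The level has n_x² + n_y² = 52. The ordered positive-integer solutions are (4, 6), (6, 4).
That gives 2 states.

degeneracy = 2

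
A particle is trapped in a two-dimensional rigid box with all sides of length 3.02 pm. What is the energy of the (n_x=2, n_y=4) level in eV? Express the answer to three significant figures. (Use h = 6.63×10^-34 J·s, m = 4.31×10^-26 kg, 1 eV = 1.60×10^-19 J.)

For a 2D rectangular well E = (h²/8m)·Σ n_i²/L_i² = (6.63×10^-34)²/(8·4.31×10^-26) · [2²/(3.02 pm)² + 4²/(3.02 pm)²].
Evaluating gives E = 2.796×10^-18 J = 17.5 eV.

E = 17.5 eV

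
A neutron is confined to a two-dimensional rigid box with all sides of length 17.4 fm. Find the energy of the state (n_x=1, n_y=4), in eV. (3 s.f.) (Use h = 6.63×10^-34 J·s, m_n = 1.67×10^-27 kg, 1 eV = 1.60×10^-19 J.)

E = 1.15×10^7 eV

For a 2D rectangular well E = (h²/8m_n)·Σ n_i²/L_i² = (6.63×10^-34)²/(8·1.67×10^-27) · [1²/(17.4 fm)² + 4²/(17.4 fm)²].
Evaluating gives E = 1.847×10^-12 J = 1.15×10^7 eV.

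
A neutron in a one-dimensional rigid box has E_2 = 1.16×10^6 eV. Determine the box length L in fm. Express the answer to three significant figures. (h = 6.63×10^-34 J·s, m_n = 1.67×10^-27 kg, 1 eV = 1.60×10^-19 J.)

L = 26.6 fm

From E_n = n²h²/(8m_nL²), L = n·h/√(8m_nE_n).
E_2 = 1.16×10^6 eV = 1.856×10^-13 J, so L = 2·6.63×10^-34/√(8·1.67×10^-27·1.856×10^-13) = 2.66×10^-14 m = 26.6 fm.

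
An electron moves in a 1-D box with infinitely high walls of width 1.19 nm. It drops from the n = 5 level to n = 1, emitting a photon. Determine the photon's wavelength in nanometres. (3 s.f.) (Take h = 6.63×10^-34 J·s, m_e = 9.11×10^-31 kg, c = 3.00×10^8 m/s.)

E_1 = h²/(8m_eL²) = 4.259×10^-20 J, so ΔE = (5² − 1²)E_1 = 1.022×10^-18 J.
λ = hc/ΔE = (6.63×10^-34·3.00×10^8)/1.022×10^-18 = 1.95×10^-7 m = 195 nm.

λ = 195 nm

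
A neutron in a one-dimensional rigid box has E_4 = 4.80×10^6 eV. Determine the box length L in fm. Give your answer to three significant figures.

L = 26.1 fm

From E_n = n²h²/(8m_nL²), L = n·h/√(8m_nE_n).
E_4 = 4.80×10^6 eV = 7.690×10^-13 J, so L = 4·6.626×10^-34/√(8·1.675×10^-27·7.690×10^-13) = 2.61×10^-14 m = 26.1 fm.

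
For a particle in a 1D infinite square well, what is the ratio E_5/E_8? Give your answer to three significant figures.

0.391

E_n ∝ n², so E_5/E_8 = 5²/8² = 25/64 = 0.391.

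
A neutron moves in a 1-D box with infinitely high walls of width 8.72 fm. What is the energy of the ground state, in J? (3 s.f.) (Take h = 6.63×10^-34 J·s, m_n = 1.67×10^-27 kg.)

E_1 = 4.33×10^-13 J

For an infinite well E_n = n²h²/(8m_nL²), so E_1 = h²/(8m_nL²) = (6.63×10^-34)²/(8·1.67×10^-27·(8.72×10^-15 m)²) = 4.327×10^-13 J.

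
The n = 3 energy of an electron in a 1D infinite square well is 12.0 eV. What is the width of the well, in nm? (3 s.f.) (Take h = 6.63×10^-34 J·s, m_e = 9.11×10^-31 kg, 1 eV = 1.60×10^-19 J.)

From E_n = n²h²/(8m_eL²), L = n·h/√(8m_eE_n).
E_3 = 12.0 eV = 1.920×10^-18 J, so L = 3·6.63×10^-34/√(8·9.11×10^-31·1.920×10^-18) = 5.32×10^-10 m = 0.532 nm.

L = 0.532 nm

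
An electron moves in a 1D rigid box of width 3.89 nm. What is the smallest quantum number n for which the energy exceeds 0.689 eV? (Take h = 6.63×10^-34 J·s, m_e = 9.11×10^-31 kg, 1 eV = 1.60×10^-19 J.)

E_1 = h²/(8m_eL²) = 3.986×10^-21 J = 0.02491 eV.
Need n² > 0.689/0.02491 = 27.66, i.e. n > 5.259.
The smallest integer satisfying this is n = 6.

n = 6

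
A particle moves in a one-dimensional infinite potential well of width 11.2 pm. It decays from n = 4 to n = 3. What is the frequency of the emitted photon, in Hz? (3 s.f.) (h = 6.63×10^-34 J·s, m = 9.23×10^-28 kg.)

E_1 = h²/(8mL²) = 4.746×10^-19 J and ΔE = (4² − 3²)E_1 = 3.322×10^-18 J.
f = ΔE/h = 3.322×10^-18/6.63×10^-34 = 5.01×10^15 Hz.

f = 5.01×10^15 Hz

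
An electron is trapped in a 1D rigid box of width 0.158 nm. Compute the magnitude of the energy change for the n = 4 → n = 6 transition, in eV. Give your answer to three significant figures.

|ΔE| = 301 eV

E_1 = h²/(8m_eL²) = 2.413×10^-18 J.
|ΔE| = |4² − 6²|·E_1 = 20·2.413×10^-18 J = 4.826×10^-17 J = 301 eV.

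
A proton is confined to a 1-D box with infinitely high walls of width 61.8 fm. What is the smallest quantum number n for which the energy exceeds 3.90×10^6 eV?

n = 9

E_1 = h²/(8m_pL²) = 8.589×10^-15 J = 5.361×10^4 eV.
Need n² > 3.90×10^6/5.361×10^4 = 72.75, i.e. n > 8.529.
The smallest integer satisfying this is n = 9.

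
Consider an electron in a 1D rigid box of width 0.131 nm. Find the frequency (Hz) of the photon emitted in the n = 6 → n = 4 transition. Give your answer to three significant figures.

f = 1.06×10^17 Hz

E_1 = h²/(8m_eL²) = 3.511×10^-18 J and ΔE = (6² − 4²)E_1 = 7.022×10^-17 J.
f = ΔE/h = 7.022×10^-17/6.626×10^-34 = 1.06×10^17 Hz.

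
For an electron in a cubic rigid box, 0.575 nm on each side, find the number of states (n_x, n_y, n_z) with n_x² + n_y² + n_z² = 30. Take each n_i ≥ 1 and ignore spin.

degeneracy = 6

The level has n_x² + n_y² + n_z² = 30. The ordered positive-integer solutions are (1, 2, 5), (1, 5, 2), (2, 1, 5), (2, 5, 1), (5, 1, 2), (5, 2, 1).
That gives 6 states.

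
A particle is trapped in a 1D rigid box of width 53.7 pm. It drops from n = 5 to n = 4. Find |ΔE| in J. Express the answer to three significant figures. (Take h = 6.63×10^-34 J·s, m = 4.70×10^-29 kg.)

|ΔE| = 3.65×10^-18 J

E_1 = h²/(8mL²) = 4.054×10^-19 J.
|ΔE| = |5² − 4²|·E_1 = 9·4.054×10^-19 J = 3.65×10^-18 J.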